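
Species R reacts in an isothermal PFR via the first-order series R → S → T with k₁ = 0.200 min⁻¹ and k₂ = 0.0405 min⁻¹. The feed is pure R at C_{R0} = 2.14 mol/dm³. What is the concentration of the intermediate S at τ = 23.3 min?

1.02 mol/dm³

Solving the coupled first-order balances gives C_S(τ) = [k₁/(k₂−k₁)]·C_{R0}·(e^(−k₁τ) − e^(−k₂τ)).
e^(−k₁τ) = e^(−0.200×23.3) = e^(−4.660) = 0.009466; e^(−k₂τ) = e^(−0.9437) = 0.3892.
C_S = 0.200×2.14/(0.0405−0.200) × (0.009466−0.3892) = (-2.683)×(-0.3797) = 1.019 mol/dm³.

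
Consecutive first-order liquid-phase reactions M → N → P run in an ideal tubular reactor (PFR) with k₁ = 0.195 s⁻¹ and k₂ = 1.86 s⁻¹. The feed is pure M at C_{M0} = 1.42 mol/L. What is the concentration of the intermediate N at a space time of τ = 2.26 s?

0.105 mol/L

The intermediate concentration in a first-order A→B→C sequence is C_N = k₁C_{M0}(e^(−k₁τ) − e^(−k₂τ))/(k₂−k₁).
e^(−k₁τ) = e^(−0.195×2.26) = e^(−0.4407) = 0.6436; e^(−k₂τ) = e^(−4.204) = 0.01494.
C_N = 0.195×1.42/(1.86−0.195) × (0.6436−0.01494) = 0.1663×0.6286 = 0.1045 mol/L.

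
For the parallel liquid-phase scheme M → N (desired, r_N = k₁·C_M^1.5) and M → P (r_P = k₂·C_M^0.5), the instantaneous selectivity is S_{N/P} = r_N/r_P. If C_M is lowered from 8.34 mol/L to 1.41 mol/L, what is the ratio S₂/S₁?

0.169

S_{N/P} = (k₁/k₂)·C_M, so S₂/S₁ = (C_{M,2}/C_{M,1}).
= 1.41/8.34 = 0.169.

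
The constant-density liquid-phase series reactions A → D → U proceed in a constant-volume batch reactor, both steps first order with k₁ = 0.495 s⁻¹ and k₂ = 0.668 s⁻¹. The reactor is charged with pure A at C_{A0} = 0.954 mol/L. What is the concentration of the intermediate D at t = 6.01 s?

Solving the coupled first-order balances gives C_D(t) = [k₁/(k₂−k₁)]·C_{A0}·(e^(−k₁t) − e^(−k₂t)).
e^(−k₁t) = e^(−0.495×6.01) = e^(−2.975) = 0.05105; e^(−k₂t) = e^(−4.015) = 0.01805.
C_D = 0.495×0.954/(0.668−0.495) × (0.05105−0.01805) = 2.730×0.03300 = 0.09008 mol/L.

0.0901 mol/L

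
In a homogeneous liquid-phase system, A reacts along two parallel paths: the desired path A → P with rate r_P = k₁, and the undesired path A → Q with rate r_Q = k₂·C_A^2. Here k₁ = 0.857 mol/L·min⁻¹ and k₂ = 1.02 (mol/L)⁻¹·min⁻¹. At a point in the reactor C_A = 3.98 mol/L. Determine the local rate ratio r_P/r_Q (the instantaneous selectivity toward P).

0.0530

S_{P/Q} = r_P/r_Q = (k₁)/(k₂·C_A^2) = (k₁/k₂)·C_A^-2.
= (0.857) / (1.02×3.980^2) = 0.8570/16.16 = 0.0530.
The undesired path is higher order in A, so low C_A (CSTR or dilute feed) favours P.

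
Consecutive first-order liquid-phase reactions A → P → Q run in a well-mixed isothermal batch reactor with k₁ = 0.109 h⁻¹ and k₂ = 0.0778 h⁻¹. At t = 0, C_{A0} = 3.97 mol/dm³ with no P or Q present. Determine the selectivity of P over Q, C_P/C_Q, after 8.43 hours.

2.31

For first-order series with pure A initially, C_P(t) = k₁C_{A0}/(k₂−k₁)·(e^(−k₁t) − e^(−k₂t)).
e^(−k₁t) = e^(−0.109×8.43) = e^(−0.9189) = 0.3990; e^(−k₂t) = e^(−0.6559) = 0.5190.
C_P = 0.109×3.97/(0.0778−0.109) × (0.3990−0.5190) = (-13.87)×(-0.1200) = 1.665 mol/dm³.
C_A = C_{A0}e^(−k₁t) = 1.584 mol/dm³, so C_Q = C_{A0}−C_A−C_P = 0.7213 mol/dm³; C_P/C_Q = 2.31.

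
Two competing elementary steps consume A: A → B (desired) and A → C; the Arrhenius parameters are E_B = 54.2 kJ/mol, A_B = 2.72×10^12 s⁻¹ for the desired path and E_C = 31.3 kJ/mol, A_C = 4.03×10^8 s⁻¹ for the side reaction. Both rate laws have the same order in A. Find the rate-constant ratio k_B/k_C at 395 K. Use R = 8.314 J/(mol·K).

With equal orders, S_{B/C} = k_B/k_C = (A_B/A_C)·exp[(E_C−E_B)/(RT)].
(E_C−E_B)/(RT) = (31.3−54.2)×10³/(8.314×395) = -22900/3284 = -6.973.
k_B/k_C = (2.72×10^12/4.03×10^8)·exp(-6.973) = 6749 × 9.367×10^-4 = 6.32.

6.32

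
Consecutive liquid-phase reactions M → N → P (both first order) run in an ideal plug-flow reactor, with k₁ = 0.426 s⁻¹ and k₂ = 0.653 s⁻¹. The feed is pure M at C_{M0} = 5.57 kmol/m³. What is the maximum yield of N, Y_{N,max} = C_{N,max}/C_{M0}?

For a first-order series the maximum intermediate yield is C_{N,max}/C_{M0} = (k₁/k₂)^[k₂/(k₂−k₁)].
= (0.426/0.653)^(0.653/(0.653−0.426)) = (0.6524)^(2.877) = 0.2927.

0.293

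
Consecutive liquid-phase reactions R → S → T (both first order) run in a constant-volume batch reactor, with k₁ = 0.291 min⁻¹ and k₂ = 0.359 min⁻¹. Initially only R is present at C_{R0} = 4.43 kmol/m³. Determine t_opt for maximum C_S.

3.09 min

The intermediate peaks when r₁ = r₂, i.e. k₁e^(−k₁t) = k₂e^(−k₂t), giving t_opt = ln(k₂/k₁)/(k₂−k₁).
= ln(0.359/0.291)/(0.359−0.291) = ln(1.234)/0.06800 = 0.2100/0.06800 = 3.09 min.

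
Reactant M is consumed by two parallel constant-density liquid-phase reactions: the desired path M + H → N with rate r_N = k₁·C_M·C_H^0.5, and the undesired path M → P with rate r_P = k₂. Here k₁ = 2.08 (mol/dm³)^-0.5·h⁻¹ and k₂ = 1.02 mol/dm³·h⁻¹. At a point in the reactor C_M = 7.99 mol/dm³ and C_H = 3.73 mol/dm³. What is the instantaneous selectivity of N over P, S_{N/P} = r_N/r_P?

S_{N/P} = r_N/r_P = (k₁·C_M·C_H^0.5)/(k₂) = (k₁/k₂)·C_M·C_H^0.5.
= (2.08×7.990×3.730^0.5) / (1.02) = 32.10/1.020 = 31.5.

31.5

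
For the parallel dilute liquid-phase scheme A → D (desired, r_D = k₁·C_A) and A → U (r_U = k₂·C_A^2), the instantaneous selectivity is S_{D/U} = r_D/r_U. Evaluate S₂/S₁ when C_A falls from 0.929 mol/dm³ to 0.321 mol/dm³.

S_{D/U} = (k₁/k₂)·C_A⁻¹, so S₂/S₁ = (C_{A,2}/C_{A,1})⁻¹.
= 0.929/0.321 = 2.89.

2.89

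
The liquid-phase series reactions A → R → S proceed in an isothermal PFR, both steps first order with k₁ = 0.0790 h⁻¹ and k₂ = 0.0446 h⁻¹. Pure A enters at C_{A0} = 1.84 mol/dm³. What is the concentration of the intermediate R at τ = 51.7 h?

The intermediate concentration in a first-order A→B→C sequence is C_R = k₁C_{A0}(e^(−k₁τ) − e^(−k₂τ))/(k₂−k₁).
e^(−k₁τ) = e^(−0.0790×51.7) = e^(−4.084) = 0.01683; e^(−k₂τ) = e^(−2.306) = 0.09968.
C_R = 0.0790×1.84/(0.0446−0.0790) × (0.01683−0.09968) = (-4.226)×(-0.08284) = 0.3501 mol/dm³.

0.350 mol/dm³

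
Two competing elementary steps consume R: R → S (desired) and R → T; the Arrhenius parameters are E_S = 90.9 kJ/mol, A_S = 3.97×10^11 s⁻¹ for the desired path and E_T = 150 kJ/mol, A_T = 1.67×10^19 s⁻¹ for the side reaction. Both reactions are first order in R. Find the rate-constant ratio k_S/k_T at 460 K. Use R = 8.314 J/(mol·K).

0.122

k_S/k_T = (A_S/A_T)·exp[−(E_S−E_T)/(RT)] = (A_S/A_T)·exp[(E_T−E_S)/(RT)].
(E_T−E_S)/(RT) = (150−90.9)×10³/(8.314×460) = 59100/3824 = 15.45.
k_S/k_T = (3.97×10^11/1.67×10^19)·exp(15.45) = 2.377×10^-8 × 5.143×10^6 = 0.122.
Since E_S < E_T, lowering the temperature improves selectivity toward S.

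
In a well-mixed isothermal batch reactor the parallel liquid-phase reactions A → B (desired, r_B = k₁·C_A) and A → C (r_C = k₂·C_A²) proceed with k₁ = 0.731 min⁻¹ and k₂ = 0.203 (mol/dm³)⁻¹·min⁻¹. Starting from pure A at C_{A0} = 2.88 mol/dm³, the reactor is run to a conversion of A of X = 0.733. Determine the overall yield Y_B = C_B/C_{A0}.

C_A = C_{A0}(1−X) = 0.7690 mol/dm³.
Along a PFR/batch, dC_B/dC_A = −r_B/(r_B+r_C) = −k₁/(k₁+k₂·C_A).
Integrating from C_{A0} to C_A: C_B = (0.731/0.203)·ln[(0.731+0.203·2.88)/(0.731+0.203·0.769)] = 3.601·ln(1.316/0.8871) = 1.419 mol/dm³.
Y_B = C_B/C_{A0} = 1.419/2.88 = 0.493.

0.493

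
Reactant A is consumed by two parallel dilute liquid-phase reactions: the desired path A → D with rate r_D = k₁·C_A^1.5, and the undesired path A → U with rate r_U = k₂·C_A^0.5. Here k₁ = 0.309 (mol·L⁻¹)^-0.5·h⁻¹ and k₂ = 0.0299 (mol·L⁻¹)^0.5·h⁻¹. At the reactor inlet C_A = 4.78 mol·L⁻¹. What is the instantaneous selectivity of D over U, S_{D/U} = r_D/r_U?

49.4

S_{D/U} = r_D/r_U = (k₁·C_A^1.5)/(k₂·C_A^0.5) = (k₁/k₂)·C_A.
= (0.309×4.780^1.5) / (0.0299×4.780^0.5) = 3.229/0.06537 = 49.4.
Since the desired path is higher order in A, keeping C_A high (PFR or concentrated feed) favours D.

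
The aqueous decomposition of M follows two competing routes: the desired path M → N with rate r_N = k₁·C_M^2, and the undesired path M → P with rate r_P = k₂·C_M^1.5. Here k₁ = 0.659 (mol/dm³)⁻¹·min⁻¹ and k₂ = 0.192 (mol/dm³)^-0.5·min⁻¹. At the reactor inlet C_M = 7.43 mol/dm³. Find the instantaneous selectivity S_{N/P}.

9.36

S_{N/P} = r_N/r_P = (k₁·C_M^2)/(k₂·C_M^1.5) = (k₁/k₂)·C_M^0.5.
= (0.659×7.430^2) / (0.192×7.430^1.5) = 36.38/3.889 = 9.36.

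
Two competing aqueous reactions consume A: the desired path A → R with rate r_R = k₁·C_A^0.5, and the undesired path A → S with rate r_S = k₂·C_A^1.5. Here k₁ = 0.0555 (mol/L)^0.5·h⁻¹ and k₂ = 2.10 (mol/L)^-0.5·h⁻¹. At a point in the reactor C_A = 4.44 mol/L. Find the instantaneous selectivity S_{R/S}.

S_{R/S} = r_R/r_S = (k₁·C_A^0.5)/(k₂·C_A^1.5) = (k₁/k₂)·C_A⁻¹.
= (0.0555×4.440^0.5) / (2.10×4.440^1.5) = 0.1169/19.65 = 0.00595.

0.00595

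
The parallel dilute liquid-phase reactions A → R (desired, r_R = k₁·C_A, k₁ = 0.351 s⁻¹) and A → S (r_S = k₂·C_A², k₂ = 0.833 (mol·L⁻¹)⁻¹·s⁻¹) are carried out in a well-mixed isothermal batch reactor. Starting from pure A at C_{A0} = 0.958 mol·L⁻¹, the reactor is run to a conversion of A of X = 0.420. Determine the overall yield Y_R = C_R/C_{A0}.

C_A = C_{A0}(1−X) = 0.5556 mol·L⁻¹.
Along a PFR/batch, dC_R/dC_A = −r_R/(r_R+r_S) = −k₁/(k₁+k₂·C_A).
Integrating from C_{A0} to C_A: C_R = (0.351/0.833)·ln[(0.351+0.833·0.958)/(0.351+0.833·0.556)] = 0.4214·ln(1.149/0.8138) = 0.1453 mol·L⁻¹.
Y_R = C_R/C_{A0} = 0.1453/0.958 = 0.152.

0.152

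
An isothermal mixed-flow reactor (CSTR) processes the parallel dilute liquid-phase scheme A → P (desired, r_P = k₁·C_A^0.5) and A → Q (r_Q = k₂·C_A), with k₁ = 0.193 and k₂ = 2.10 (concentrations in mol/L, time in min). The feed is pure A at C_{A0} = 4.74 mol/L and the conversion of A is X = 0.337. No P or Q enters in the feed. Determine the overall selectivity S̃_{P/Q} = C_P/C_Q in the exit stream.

0.0518

Exit C_A = C_{A0}(1−X) = 4.74×0.663 = 3.143 mol/L.
Rates in a CSTR are evaluated at the outlet concentration: r_P = 0.193×3.143^0.5 = 0.3421, r_Q = 2.10×3.143 = 6.600.
Overall selectivity = C_P/C_Q = r_Pτ/(r_Qτ) = r_P/r_Q = 0.0518.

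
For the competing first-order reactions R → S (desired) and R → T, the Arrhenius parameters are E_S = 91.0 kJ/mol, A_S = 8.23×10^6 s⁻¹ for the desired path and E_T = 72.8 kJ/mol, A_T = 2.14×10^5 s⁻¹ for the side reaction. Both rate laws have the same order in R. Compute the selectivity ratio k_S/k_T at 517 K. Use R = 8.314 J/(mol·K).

0.557

Since both paths have the same order in R, the concentration cancels and S_{S/T} = k_S/k_T = (A_S/A_T)·exp[(E_T−E_S)/(RT)].
(E_T−E_S)/(RT) = (72.8−91.0)×10³/(8.314×517) = -18200/4298 = -4.234.
k_S/k_T = (8.23×10^6/2.14×10^5)·exp(-4.234) = 38.46 × 0.01449 = 0.557.
Since E_S > E_T, raising the temperature improves selectivity toward S.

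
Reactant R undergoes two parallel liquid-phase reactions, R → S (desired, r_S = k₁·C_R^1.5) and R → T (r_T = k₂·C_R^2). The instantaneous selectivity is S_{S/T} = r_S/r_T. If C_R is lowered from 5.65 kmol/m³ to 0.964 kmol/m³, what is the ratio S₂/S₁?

S_{S/T} = (k₁/k₂)·C_R^-0.5, so S₂/S₁ = (C_{R,2}/C_{R,1})^-0.5.
= (0.964/5.65)^(-0.5) = (0.1706)^(-0.5) = 2.42.

2.42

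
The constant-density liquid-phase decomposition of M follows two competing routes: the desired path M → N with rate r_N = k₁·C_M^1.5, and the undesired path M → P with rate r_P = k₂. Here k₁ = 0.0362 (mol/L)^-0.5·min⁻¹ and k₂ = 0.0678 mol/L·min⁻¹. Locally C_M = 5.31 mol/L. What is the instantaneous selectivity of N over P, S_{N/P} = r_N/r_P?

S_{N/P} = r_N/r_P = (k₁·C_M^1.5)/(k₂) = (k₁/k₂)·C_M^1.5.
= (0.0362×5.310^1.5) / (0.0678) = 0.4429/0.06780 = 6.53.

6.53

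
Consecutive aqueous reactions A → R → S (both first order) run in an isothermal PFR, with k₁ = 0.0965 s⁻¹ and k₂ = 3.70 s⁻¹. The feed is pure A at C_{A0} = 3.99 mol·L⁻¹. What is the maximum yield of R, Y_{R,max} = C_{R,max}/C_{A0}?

0.0237

For a first-order series the maximum intermediate yield is C_{R,max}/C_{A0} = (k₁/k₂)^[k₂/(k₂−k₁)].
= (0.0965/3.70)^(3.70/(3.70−0.0965)) = (0.02608)^(1.027) = 0.02365.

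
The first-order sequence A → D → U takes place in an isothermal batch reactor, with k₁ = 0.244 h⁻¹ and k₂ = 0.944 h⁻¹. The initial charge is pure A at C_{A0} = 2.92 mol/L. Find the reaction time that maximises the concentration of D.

1.93 h

For first-order series the maximum of C_D occurs at t_opt = ln(k₂/k₁)/(k₂−k₁).
= ln(0.944/0.244)/(0.944−0.244) = ln(3.869)/0.7000 = 1.353/0.7000 = 1.93 h.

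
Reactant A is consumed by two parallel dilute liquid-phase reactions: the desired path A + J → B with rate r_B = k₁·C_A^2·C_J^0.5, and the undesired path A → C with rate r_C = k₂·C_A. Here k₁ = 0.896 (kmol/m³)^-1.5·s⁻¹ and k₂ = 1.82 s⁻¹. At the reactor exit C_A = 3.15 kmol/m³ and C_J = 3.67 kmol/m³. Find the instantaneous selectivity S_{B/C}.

2.97

S_{B/C} = r_B/r_C = (k₁·C_A^2·C_J^0.5)/(k₂·C_A) = (k₁/k₂)·C_A·C_J^0.5.
= (0.896×3.150^2×3.670^0.5) / (1.82×3.150) = 17.03/5.733 = 2.97.
Since the desired path is higher order in A, keeping C_A high (PFR or concentrated feed) favours B.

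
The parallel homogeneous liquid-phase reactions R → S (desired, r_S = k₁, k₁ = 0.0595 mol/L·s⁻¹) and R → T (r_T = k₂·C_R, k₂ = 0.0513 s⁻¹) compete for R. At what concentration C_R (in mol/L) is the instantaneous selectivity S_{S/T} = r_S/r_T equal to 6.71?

S_{S/T} = (k₁/k₂)·C_R⁻¹ ⇒ C_R = (S·k₂/k₁)^(-1).
= (6.71×0.0513/0.0595)^(-1) = (5.785)^(-1) = 0.173 mol/L.

0.173 mol/L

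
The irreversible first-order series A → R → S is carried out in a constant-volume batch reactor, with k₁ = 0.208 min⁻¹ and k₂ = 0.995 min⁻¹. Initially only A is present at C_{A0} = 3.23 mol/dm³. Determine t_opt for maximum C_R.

For first-order series the maximum of C_R occurs at t_opt = ln(k₂/k₁)/(k₂−k₁).
= ln(0.995/0.208)/(0.995−0.208) = ln(4.784)/0.7870 = 1.565/0.7870 = 1.99 min.

1.99 min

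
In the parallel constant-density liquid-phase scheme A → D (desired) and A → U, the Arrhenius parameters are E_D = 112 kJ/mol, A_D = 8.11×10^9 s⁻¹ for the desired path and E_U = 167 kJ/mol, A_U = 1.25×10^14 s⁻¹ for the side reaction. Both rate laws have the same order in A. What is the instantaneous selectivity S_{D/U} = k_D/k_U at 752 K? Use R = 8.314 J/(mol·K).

0.429

Since both paths have the same order in A, the concentration cancels and S_{D/U} = k_D/k_U = (A_D/A_U)·exp[(E_U−E_D)/(RT)].
(E_U−E_D)/(RT) = (167−112)×10³/(8.314×752) = 55000/6252 = 8.797.
k_D/k_U = (8.11×10^9/1.25×10^14)·exp(8.797) = 6.488×10^-5 × 6614 = 0.429.
Since E_D < E_U, lowering the temperature improves selectivity toward D.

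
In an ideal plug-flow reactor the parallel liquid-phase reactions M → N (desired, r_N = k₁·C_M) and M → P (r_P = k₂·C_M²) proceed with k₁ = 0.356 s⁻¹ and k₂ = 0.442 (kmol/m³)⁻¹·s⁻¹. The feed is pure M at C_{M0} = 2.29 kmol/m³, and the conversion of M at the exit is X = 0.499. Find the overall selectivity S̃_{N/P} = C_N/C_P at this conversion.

C_M = C_{M0}(1−X) = 1.147 kmol/m³.
Along a PFR/batch, dC_N/dC_M = −r_N/(r_N+r_P) = −k₁/(k₁+k₂·C_M).
Integrating from C_{M0} to C_M: C_N = (0.356/0.442)·ln[(0.356+0.442·2.29)/(0.356+0.442·1.15)] = 0.8054·ln(1.368/0.8631) = 0.3711 kmol/m³.
C_P = (C_{M0}−C_M)−C_N = 0.7716 kmol/m³; S̃_{N/P} = 0.3711/0.7716 = 0.481.

0.481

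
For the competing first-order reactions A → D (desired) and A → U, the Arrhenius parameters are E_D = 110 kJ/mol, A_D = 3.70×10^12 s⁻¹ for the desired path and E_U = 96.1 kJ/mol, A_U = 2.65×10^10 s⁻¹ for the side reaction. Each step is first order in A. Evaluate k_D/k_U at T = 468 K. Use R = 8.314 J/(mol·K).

With equal orders, S_{D/U} = k_D/k_U = (A_D/A_U)·exp[(E_U−E_D)/(RT)].
(E_U−E_D)/(RT) = (96.1−110)×10³/(8.314×468) = -13900/3891 = -3.572.
k_D/k_U = (3.70×10^12/2.65×10^10)·exp(-3.572) = 139.6 × 0.02809 = 3.92.

3.92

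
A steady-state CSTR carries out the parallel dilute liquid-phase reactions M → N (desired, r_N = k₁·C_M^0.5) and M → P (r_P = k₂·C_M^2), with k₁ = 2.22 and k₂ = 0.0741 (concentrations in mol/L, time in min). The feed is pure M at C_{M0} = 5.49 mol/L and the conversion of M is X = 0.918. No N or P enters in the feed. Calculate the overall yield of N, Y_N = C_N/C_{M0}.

Exit C_M = C_{M0}(1−X) = 5.49×0.0820 = 0.4502 mol/L.
A CSTR operates uniformly at the exit composition, giving r_N = 1.490 and r_P = 0.01502 (each k·C_M^n at C_M = 0.4502).
Fraction of consumed M going to N: r_N/(r_N+r_P) = 0.9900.
C_N = 0.9900·C_{M0}·X = 0.9900×5.49×0.918 = 4.99 mol/L; Y_N = C_N/C_{M0} = 0.909.

0.909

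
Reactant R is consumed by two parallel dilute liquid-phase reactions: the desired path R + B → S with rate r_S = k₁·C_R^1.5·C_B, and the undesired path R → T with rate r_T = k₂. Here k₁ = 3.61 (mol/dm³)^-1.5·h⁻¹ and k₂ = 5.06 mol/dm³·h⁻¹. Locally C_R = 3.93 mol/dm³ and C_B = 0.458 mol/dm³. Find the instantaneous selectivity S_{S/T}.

S_{S/T} = r_S/r_T = (k₁·C_R^1.5·C_B)/(k₂) = (k₁/k₂)·C_R^1.5·C_B.
= (3.61×3.930^1.5×0.4580) / (5.06) = 12.88/5.060 = 2.55.
Since the desired path is higher order in R, keeping C_R high (PFR or concentrated feed) favours S.

2.55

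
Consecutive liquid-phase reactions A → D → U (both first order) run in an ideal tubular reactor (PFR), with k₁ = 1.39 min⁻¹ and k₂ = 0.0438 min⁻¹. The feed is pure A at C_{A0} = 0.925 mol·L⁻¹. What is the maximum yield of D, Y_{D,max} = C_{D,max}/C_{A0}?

0.894

Evaluating C_D at τ_opt = ln(k₂/k₁)/(k₂−k₁) gives C_{D,max}/C_{A0} = (k₁/k₂)^[k₂/(k₂−k₁)].
= (1.39/0.0438)^(0.0438/(0.0438−1.39)) = (31.74)^(-0.03254) = 0.8936.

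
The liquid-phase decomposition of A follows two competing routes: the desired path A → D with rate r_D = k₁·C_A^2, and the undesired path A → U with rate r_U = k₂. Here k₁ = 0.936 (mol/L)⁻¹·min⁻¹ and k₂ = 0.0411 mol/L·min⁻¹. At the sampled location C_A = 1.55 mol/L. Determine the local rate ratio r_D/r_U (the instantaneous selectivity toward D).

54.7

S_{D/U} = r_D/r_U = (k₁·C_A^2)/(k₂) = (k₁/k₂)·C_A^2.
= (0.936×1.550^2) / (0.0411) = 2.249/0.04110 = 54.7.
Since the desired path is higher order in A, keeping C_A high (PFR or concentrated feed) favours D.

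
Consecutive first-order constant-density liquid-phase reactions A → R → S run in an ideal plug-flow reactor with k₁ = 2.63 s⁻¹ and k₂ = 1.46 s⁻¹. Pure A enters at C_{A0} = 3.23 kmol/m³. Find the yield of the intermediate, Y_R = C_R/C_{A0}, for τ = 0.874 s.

0.402

The intermediate concentration in a first-order A→B→C sequence is C_R = k₁C_{A0}(e^(−k₁τ) − e^(−k₂τ))/(k₂−k₁).
e^(−k₁τ) = e^(−2.63×0.874) = e^(−2.299) = 0.1004; e^(−k₂τ) = e^(−1.276) = 0.2791.
C_R = 2.63×3.23/(1.46−2.63) × (0.1004−0.2791) = (-7.261)×(-0.1787) = 1.298 kmol/m³.
Y_R = C_R/C_{A0} = 1.298/3.23 = 0.402.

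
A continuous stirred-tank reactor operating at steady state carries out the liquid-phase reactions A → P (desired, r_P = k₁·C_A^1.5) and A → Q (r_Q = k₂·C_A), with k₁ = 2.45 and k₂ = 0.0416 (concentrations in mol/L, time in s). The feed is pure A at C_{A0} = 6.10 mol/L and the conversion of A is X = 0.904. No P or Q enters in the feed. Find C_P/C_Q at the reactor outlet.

45.1

Exit C_A = C_{A0}(1−X) = 6.10×0.0960 = 0.5856 mol/L.
A CSTR operates uniformly at the exit composition, giving r_P = 1.098 and r_Q = 0.02436 (each k·C_A^n at C_A = 0.5856).
Overall selectivity = C_P/C_Q = r_Pτ/(r_Qτ) = r_P/r_Q = 45.1.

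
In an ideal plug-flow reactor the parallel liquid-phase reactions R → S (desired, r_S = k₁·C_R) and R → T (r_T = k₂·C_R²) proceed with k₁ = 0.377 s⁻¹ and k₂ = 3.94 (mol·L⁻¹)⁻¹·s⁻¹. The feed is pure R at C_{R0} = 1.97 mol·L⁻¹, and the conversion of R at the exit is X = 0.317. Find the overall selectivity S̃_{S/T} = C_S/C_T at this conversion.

0.0584

C_R = C_{R0}(1−X) = 1.346 mol·L⁻¹.
Along a PFR/batch, dC_S/dC_R = −r_S/(r_S+r_T) = −k₁/(k₁+k₂·C_R).
Integrating from C_{R0} to C_R: C_S = (0.377/3.94)·ln[(0.377+3.94·1.97)/(0.377+3.94·1.35)] = 0.09569·ln(8.139/5.678) = 0.03445 mol·L⁻¹.
C_T = (C_{R0}−C_R)−C_S = 0.5900 mol·L⁻¹; S̃_{S/T} = 0.03445/0.5900 = 0.0584.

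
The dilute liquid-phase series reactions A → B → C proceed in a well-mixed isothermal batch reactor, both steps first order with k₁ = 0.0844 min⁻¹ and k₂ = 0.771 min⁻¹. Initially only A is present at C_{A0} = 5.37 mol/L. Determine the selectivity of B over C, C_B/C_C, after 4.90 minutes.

0.302

Solving the coupled first-order balances gives C_B(t) = [k₁/(k₂−k₁)]·C_{A0}·(e^(−k₁t) − e^(−k₂t)).
e^(−k₁t) = e^(−0.0844×4.90) = e^(−0.4136) = 0.6613; e^(−k₂t) = e^(−3.778) = 0.02287.
C_B = 0.0844×5.37/(0.771−0.0844) × (0.6613−0.02287) = 0.6601×0.6384 = 0.4214 mol/L.
C_A = C_{A0}e^(−k₁t) = 3.551 mol/L, so C_C = C_{A0}−C_A−C_B = 1.397 mol/L; C_B/C_C = 0.302.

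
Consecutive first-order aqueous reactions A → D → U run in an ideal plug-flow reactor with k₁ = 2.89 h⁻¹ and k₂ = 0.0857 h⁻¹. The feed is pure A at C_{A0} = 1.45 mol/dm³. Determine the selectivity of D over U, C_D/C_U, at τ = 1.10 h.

For first-order series with pure A initially, C_D(τ) = k₁C_{A0}/(k₂−k₁)·(e^(−k₁τ) − e^(−k₂τ)).
e^(−k₁τ) = e^(−2.89×1.10) = e^(−3.179) = 0.04163; e^(−k₂τ) = e^(−0.09427) = 0.9100.
C_D = 2.89×1.45/(0.0857−2.89) × (0.04163−0.9100) = (-1.494)×(-0.8684) = 1.298 mol/dm³.
C_A = C_{A0}e^(−k₁τ) = 0.06036 mol/dm³, so C_U = C_{A0}−C_A−C_D = 0.09197 mol/dm³; C_D/C_U = 14.1.

14.1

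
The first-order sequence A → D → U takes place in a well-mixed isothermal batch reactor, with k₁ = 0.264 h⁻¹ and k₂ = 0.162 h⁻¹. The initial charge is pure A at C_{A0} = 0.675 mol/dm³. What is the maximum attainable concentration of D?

At the optimum, C_{D,max}/C_{A0} = (k₁/k₂)^[k₂/(k₂−k₁)].
= (0.264/0.162)^(0.162/(0.162−0.264)) = (1.630)^(-1.588) = 0.4604.
C_{D,max} = 0.4604×0.675 = 0.311 mol/dm³.

0.311 mol/dm³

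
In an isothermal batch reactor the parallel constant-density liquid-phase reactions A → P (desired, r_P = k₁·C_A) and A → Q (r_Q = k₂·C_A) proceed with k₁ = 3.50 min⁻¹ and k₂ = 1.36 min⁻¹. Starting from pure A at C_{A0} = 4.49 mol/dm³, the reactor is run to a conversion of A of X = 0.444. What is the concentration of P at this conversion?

C_A = C_{A0}(1−X) = 2.496 mol/dm³.
Both paths are first order in A, so the instantaneous fraction to P is constant: dC_P/d(−C_A) = k₁/(k₁+k₂) = 0.7202.
C_P = 0.7202·(C_{A0}−C_A) = 0.7202×1.994 = 1.44 mol/dm³.

1.44 mol/dm³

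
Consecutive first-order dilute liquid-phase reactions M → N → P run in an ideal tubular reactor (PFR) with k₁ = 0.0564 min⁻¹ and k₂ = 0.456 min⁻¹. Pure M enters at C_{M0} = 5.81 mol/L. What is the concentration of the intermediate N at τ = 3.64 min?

0.512 mol/L

Solving the coupled first-order balances gives C_N(τ) = [k₁/(k₂−k₁)]·C_{M0}·(e^(−k₁τ) − e^(−k₂τ)).
e^(−k₁τ) = e^(−0.0564×3.64) = e^(−0.2053) = 0.8144; e^(−k₂τ) = e^(−1.660) = 0.1902.
C_N = 0.0564×5.81/(0.456−0.0564) × (0.8144−0.1902) = 0.8200×0.6242 = 0.5119 mol/L.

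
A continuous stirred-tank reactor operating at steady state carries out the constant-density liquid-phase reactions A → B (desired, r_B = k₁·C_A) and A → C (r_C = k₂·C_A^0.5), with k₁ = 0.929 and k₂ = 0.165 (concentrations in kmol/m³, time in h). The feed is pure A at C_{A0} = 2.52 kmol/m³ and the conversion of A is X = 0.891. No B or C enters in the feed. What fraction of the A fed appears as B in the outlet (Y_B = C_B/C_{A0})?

Exit C_A = C_{A0}(1−X) = 2.52×0.109 = 0.2747 kmol/m³.
In a CSTR the entire volume is at exit conditions, so r_B = 0.929×0.2747 = 0.2552 and r_C = 0.165×0.2747^0.5 = 0.08648.
Fraction of consumed A going to B: r_B/(r_B+r_C) = 0.7469.
C_B = 0.7469·C_{A0}·X = 0.7469×2.52×0.891 = 1.68 kmol/m³; Y_B = C_B/C_{A0} = 0.665.

0.665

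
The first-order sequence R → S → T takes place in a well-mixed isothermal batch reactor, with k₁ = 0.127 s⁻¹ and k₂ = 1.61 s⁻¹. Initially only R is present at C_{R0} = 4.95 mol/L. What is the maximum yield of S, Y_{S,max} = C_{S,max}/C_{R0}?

At the optimum, C_{S,max}/C_{R0} = (k₁/k₂)^[k₂/(k₂−k₁)].
= (0.127/1.61)^(1.61/(1.61−0.127)) = (0.07888)^(1.086) = 0.06346.

0.0635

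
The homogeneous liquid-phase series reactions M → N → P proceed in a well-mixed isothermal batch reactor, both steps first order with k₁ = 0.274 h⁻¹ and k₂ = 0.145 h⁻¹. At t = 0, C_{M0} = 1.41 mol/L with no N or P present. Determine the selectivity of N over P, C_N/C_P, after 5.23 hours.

For first-order series with pure M initially, C_N(t) = k₁C_{M0}/(k₂−k₁)·(e^(−k₁t) − e^(−k₂t)).
e^(−k₁t) = e^(−0.274×5.23) = e^(−1.433) = 0.2386; e^(−k₂t) = e^(−0.7583) = 0.4684.
C_N = 0.274×1.41/(0.145−0.274) × (0.2386−0.4684) = (-2.995)×(-0.2299) = 0.6884 mol/L.
C_M = C_{M0}e^(−k₁t) = 0.3364 mol/L, so C_P = C_{M0}−C_M−C_N = 0.3852 mol/L; C_N/C_P = 1.79.

1.79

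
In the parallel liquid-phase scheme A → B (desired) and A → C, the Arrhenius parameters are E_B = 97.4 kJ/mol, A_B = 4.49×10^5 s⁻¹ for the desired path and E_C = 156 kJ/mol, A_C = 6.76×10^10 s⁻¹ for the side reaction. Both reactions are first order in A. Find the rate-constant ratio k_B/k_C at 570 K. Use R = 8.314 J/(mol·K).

1.56

k_B/k_C = (A_B/A_C)·exp[−(E_B−E_C)/(RT)] = (A_B/A_C)·exp[(E_C−E_B)/(RT)].
(E_C−E_B)/(RT) = (156−97.4)×10³/(8.314×570) = 58600/4739 = 12.37.
k_B/k_C = (4.49×10^5/6.76×10^10)·exp(12.37) = 6.642×10^-6 × 2.346×10^5 = 1.56.
Since E_B < E_C, lowering the temperature improves selectivity toward B.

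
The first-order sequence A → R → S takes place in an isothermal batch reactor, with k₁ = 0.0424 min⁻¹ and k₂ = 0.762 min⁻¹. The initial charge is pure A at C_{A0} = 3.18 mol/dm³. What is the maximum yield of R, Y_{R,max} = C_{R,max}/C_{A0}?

0.0469

Evaluating C_R at t_opt = ln(k₂/k₁)/(k₂−k₁) gives C_{R,max}/C_{A0} = (k₁/k₂)^[k₂/(k₂−k₁)].
= (0.0424/0.762)^(0.762/(0.762−0.0424)) = (0.05564)^(1.059) = 0.04693.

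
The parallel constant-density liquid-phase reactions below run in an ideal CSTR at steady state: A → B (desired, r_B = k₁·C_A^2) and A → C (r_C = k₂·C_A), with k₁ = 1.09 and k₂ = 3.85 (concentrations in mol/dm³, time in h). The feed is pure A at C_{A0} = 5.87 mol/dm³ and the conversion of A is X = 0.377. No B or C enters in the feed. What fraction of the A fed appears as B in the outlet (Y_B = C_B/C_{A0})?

Exit C_A = C_{A0}(1−X) = 5.87×0.623 = 3.657 mol/dm³.
Rates in a CSTR are evaluated at the outlet concentration: r_B = 1.09×3.657^2 = 14.58, r_C = 3.85×3.657 = 14.08.
Fraction of consumed A going to B: r_B/(r_B+r_C) = 0.5087.
C_B = 0.5087·C_{A0}·X = 0.5087×5.87×0.377 = 1.13 mol/dm³; Y_B = C_B/C_{A0} = 0.192.

0.192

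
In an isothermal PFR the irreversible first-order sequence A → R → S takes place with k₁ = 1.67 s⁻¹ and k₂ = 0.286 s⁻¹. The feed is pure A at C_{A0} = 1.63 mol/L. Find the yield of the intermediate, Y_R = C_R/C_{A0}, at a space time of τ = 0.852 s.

The intermediate concentration in a first-order A→B→C sequence is C_R = k₁C_{A0}(e^(−k₁τ) − e^(−k₂τ))/(k₂−k₁).
e^(−k₁τ) = e^(−1.67×0.852) = e^(−1.423) = 0.2410; e^(−k₂τ) = e^(−0.2437) = 0.7837.
C_R = 1.67×1.63/(0.286−1.67) × (0.2410−0.7837) = (-1.967)×(-0.5427) = 1.067 mol/L.
Y_R = C_R/C_{A0} = 1.067/1.63 = 0.655.

0.655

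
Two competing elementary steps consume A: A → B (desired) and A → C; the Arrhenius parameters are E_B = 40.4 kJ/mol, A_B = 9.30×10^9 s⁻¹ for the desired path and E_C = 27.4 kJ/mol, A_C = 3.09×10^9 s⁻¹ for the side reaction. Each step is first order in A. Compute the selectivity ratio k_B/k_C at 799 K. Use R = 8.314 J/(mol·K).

0.425

With equal orders, S_{B/C} = k_B/k_C = (A_B/A_C)·exp[(E_C−E_B)/(RT)].
(E_C−E_B)/(RT) = (27.4−40.4)×10³/(8.314×799) = -13000/6643 = -1.957.
k_B/k_C = (9.30×10^9/3.09×10^9)·exp(-1.957) = 3.010 × 0.1413 = 0.425.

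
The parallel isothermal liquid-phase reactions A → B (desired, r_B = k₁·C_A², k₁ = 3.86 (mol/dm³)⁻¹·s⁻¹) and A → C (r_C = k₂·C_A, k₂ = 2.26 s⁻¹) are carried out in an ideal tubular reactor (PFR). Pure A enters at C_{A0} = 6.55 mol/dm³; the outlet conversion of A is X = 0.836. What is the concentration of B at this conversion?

C_A = C_{A0}(1−X) = 1.074 mol/dm³.
Along a PFR/batch, dC_C/dC_A = −r_C/(r_B+r_C) = −k₂/(k₂+k₁·C_A).
Integrating from C_{A0} to C_A: C_C = (2.26/3.86)·ln[(2.26+3.86·6.55)/(2.26+3.86·1.07)] = 0.5855·ln(27.54/6.406) = 0.8539 mol/dm³.
Then C_B = (C_{A0}−C_A) − C_C = 5.476 − 0.8539 = 4.622 mol/dm³.

4.62 mol/dm³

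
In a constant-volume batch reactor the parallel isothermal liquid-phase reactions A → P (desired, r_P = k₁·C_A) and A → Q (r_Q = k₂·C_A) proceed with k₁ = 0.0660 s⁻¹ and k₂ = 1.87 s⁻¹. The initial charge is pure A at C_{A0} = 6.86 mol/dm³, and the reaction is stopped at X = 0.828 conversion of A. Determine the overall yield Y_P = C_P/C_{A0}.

C_A = C_{A0}(1−X) = 1.180 mol/dm³.
Both paths are first order in A, so the instantaneous fraction to P is constant: dC_P/d(−C_A) = k₁/(k₁+k₂) = 0.03409.
C_P = 0.03409·(C_{A0}−C_A) = 0.03409×5.680 = 0.194 mol/dm³.
Y_P = C_P/C_{A0} = 0.1936/6.86 = 0.0282.

0.0282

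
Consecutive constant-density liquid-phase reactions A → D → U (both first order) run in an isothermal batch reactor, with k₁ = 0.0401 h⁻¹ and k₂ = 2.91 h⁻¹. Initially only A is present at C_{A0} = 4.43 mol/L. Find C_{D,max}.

0.0575 mol/L

Evaluating C_D at t_opt = ln(k₂/k₁)/(k₂−k₁) gives C_{D,max}/C_{A0} = (k₁/k₂)^[k₂/(k₂−k₁)].
= (0.0401/2.91)^(2.91/(2.91−0.0401)) = (0.01378)^(1.014) = 0.01298.
C_{D,max} = 0.01298×4.43 = 0.0575 mol/L.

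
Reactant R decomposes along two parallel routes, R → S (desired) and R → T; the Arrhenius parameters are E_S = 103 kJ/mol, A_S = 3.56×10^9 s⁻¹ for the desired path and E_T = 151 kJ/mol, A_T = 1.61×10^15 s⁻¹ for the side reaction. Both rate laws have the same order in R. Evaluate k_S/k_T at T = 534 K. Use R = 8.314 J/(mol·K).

0.110

Since both paths have the same order in R, the concentration cancels and S_{S/T} = k_S/k_T = (A_S/A_T)·exp[(E_T−E_S)/(RT)].
(E_T−E_S)/(RT) = (151−103)×10³/(8.314×534) = 48000/4440 = 10.81.
k_S/k_T = (3.56×10^9/1.61×10^15)·exp(10.81) = 2.211×10^-6 × 49593 = 0.110.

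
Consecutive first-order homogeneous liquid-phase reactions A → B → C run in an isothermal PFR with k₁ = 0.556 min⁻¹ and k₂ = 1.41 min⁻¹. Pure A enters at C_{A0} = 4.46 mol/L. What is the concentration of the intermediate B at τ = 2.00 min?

For first-order series with pure A initially, C_B(τ) = k₁C_{A0}/(k₂−k₁)·(e^(−k₁τ) − e^(−k₂τ)).
e^(−k₁τ) = e^(−0.556×2.00) = e^(−1.112) = 0.3289; e^(−k₂τ) = e^(−2.820) = 0.05961.
C_B = 0.556×4.46/(1.41−0.556) × (0.3289−0.05961) = 2.904×0.2693 = 0.7820 mol/L.

0.782 mol/L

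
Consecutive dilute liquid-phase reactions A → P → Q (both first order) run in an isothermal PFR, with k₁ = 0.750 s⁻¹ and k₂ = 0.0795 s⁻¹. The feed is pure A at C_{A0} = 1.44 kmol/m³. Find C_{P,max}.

1.10 kmol/m³

Evaluating C_P at τ_opt = ln(k₂/k₁)/(k₂−k₁) gives C_{P,max}/C_{A0} = (k₁/k₂)^[k₂/(k₂−k₁)].
= (0.750/0.0795)^(0.0795/(0.0795−0.750)) = (9.434)^(-0.1186) = 0.7664.
C_{P,max} = 0.7664×1.44 = 1.10 kmol/m³.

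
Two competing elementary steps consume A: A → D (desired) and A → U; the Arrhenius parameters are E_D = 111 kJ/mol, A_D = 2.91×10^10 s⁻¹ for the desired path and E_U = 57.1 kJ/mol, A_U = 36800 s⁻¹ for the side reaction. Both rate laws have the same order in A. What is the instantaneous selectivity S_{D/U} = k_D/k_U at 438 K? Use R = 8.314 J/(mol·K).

With equal orders, S_{D/U} = k_D/k_U = (A_D/A_U)·exp[(E_U−E_D)/(RT)].
(E_U−E_D)/(RT) = (57.1−111)×10³/(8.314×438) = -53900/3642 = -14.80.
k_D/k_U = (2.91×10^10/36800)·exp(-14.80) = 7.908×10^5 × 3.731×10^-7 = 0.295.
Since E_D > E_U, raising the temperature improves selectivity toward D.

0.295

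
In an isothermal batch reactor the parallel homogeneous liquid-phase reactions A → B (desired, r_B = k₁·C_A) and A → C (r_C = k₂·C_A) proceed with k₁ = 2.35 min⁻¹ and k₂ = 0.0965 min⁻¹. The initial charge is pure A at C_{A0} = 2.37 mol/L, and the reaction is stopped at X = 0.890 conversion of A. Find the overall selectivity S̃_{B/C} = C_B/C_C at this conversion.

C_A = C_{A0}(1−X) = 0.2607 mol/L.
Both paths are first order in A, so the instantaneous fraction to B is constant: dC_B/d(−C_A) = k₁/(k₁+k₂) = 0.9606.
C_B = 0.9606·(C_{A0}−C_A) = 0.9606×2.109 = 2.03 mol/L.
C_C = (C_{A0}−C_A)−C_B = 0.08320 mol/L; S̃_{B/C} = 2.026/0.08320 = 24.4.

24.4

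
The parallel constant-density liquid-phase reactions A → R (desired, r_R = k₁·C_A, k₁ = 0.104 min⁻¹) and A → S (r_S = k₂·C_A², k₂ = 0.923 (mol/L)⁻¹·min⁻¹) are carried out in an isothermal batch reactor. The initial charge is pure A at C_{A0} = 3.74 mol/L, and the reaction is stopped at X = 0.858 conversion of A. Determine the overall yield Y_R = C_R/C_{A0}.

C_A = C_{A0}(1−X) = 0.5311 mol/L.
Along a PFR/batch, dC_R/dC_A = −r_R/(r_R+r_S) = −k₁/(k₁+k₂·C_A).
Integrating from C_{A0} to C_A: C_R = (0.104/0.923)·ln[(0.104+0.923·3.74)/(0.104+0.923·0.531)] = 0.1127·ln(3.556/0.5942) = 0.2016 mol/L.
Y_R = C_R/C_{A0} = 0.2016/3.74 = 0.0539.

0.0539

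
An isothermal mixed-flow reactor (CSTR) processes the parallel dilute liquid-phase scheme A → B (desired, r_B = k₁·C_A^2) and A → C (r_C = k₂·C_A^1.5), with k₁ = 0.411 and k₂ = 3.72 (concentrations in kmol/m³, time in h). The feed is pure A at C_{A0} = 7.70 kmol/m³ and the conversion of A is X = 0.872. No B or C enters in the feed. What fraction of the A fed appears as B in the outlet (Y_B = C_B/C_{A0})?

Exit C_A = C_{A0}(1−X) = 7.70×0.128 = 0.9856 kmol/m³.
Rates in a CSTR are evaluated at the outlet concentration: r_B = 0.411×0.9856^2 = 0.3992, r_C = 3.72×0.9856^1.5 = 3.640.
Fraction of consumed A going to B: r_B/(r_B+r_C) = 0.09884.
C_B = 0.09884·C_{A0}·X = 0.09884×7.70×0.872 = 0.664 kmol/m³; Y_B = C_B/C_{A0} = 0.0862.

0.0862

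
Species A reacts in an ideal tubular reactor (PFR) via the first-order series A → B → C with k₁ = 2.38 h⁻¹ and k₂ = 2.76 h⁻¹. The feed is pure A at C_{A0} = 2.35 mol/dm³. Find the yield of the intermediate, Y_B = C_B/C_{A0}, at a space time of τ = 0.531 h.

0.323

Solving the coupled first-order balances gives C_B(τ) = [k₁/(k₂−k₁)]·C_{A0}·(e^(−k₁τ) − e^(−k₂τ)).
e^(−k₁τ) = e^(−2.38×0.531) = e^(−1.264) = 0.2826; e^(−k₂τ) = e^(−1.466) = 0.2309.
C_B = 2.38×2.35/(2.76−2.38) × (0.2826−0.2309) = 14.72×0.05164 = 0.7600 mol/dm³.
Y_B = C_B/C_{A0} = 0.7600/2.35 = 0.323.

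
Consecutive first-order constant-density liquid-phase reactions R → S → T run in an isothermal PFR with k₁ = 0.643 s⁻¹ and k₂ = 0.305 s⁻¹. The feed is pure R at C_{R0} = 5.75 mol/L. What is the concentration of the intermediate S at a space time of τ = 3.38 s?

For first-order series with pure R initially, C_S(τ) = k₁C_{R0}/(k₂−k₁)·(e^(−k₁τ) − e^(−k₂τ)).
e^(−k₁τ) = e^(−0.643×3.38) = e^(−2.173) = 0.1138; e^(−k₂τ) = e^(−1.031) = 0.3567.
C_S = 0.643×5.75/(0.305−0.643) × (0.1138−0.3567) = (-10.94)×(-0.2429) = 2.657 mol/L.

2.66 mol/L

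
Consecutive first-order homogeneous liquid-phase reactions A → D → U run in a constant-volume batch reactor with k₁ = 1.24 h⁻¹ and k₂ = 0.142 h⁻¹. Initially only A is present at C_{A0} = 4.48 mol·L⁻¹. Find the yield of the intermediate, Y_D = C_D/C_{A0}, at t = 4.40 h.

The intermediate concentration in a first-order A→B→C sequence is C_D = k₁C_{A0}(e^(−k₁t) − e^(−k₂t))/(k₂−k₁).
e^(−k₁t) = e^(−1.24×4.40) = e^(−5.456) = 0.004271; e^(−k₂t) = e^(−0.6248) = 0.5354.
C_D = 1.24×4.48/(0.142−1.24) × (0.004271−0.5354) = (-5.059)×(-0.5311) = 2.687 mol·L⁻¹.
Y_D = C_D/C_{A0} = 2.687/4.48 = 0.600.

0.600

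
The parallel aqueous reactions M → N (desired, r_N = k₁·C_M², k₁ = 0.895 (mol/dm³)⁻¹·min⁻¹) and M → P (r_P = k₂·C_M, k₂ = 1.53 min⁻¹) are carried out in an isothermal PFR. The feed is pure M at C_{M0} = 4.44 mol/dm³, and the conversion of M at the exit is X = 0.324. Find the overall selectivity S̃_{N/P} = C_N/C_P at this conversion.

2.16

C_M = C_{M0}(1−X) = 3.001 mol/dm³.
Along a PFR/batch, dC_P/dC_M = −r_P/(r_N+r_P) = −k₂/(k₂+k₁·C_M).
Integrating from C_{M0} to C_M: C_P = (1.53/0.895)·ln[(1.53+0.895·4.44)/(1.53+0.895·3.00)] = 1.709·ln(5.504/4.216) = 0.4556 mol/dm³.
Then C_N = (C_{M0}−C_M) − C_P = 1.439 − 0.4556 = 0.9830 mol/dm³.
S̃_{N/P} = C_N/C_P = 0.9830/0.4556 = 2.16.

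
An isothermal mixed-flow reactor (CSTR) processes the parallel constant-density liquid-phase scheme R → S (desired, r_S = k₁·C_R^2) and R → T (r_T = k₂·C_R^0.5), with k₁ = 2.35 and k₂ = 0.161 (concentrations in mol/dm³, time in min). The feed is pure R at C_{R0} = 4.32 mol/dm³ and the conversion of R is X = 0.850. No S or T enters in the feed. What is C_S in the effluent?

Exit C_R = C_{R0}(1−X) = 4.32×0.150 = 0.6480 mol/dm³.
A CSTR operates uniformly at the exit composition, giving r_S = 0.9868 and r_T = 0.1296 (each k·C_R^n at C_R = 0.6480).
Fraction of consumed R going to S: r_S/(r_S+r_T) = 0.8839.
C_S = 0.8839·C_{R0}·X = 0.8839×4.32×0.850 = 3.25 mol/dm³.

3.25 mol/dm³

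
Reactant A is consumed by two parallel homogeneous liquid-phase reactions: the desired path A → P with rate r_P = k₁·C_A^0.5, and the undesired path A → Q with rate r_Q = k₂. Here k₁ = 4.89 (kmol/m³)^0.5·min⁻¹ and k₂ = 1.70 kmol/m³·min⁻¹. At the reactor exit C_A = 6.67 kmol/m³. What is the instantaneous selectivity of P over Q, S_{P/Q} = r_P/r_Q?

S_{P/Q} = r_P/r_Q = (k₁·C_A^0.5)/(k₂) = (k₁/k₂)·C_A^0.5.
= (4.89×6.670^0.5) / (1.70) = 12.63/1.700 = 7.43.

7.43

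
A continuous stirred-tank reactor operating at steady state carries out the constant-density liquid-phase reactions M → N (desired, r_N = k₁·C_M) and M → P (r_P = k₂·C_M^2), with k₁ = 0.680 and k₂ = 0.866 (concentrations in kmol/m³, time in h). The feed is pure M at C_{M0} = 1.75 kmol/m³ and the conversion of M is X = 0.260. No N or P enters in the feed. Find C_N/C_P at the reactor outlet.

Exit C_M = C_{M0}(1−X) = 1.75×0.740 = 1.295 kmol/m³.
A CSTR operates uniformly at the exit composition, giving r_N = 0.8806 and r_P = 1.452 (each k·C_M^n at C_M = 1.295).
Overall selectivity = C_N/C_P = r_Nτ/(r_Pτ) = r_N/r_P = 0.606.

0.606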